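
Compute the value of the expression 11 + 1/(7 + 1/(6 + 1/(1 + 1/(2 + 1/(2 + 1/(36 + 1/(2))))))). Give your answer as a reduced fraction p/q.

a_0 = 11: 11/1
a_1 = 7: 78/7
a_2 = 6: 479/43
a_3 = 1: 557/50
a_4 = 2: 1593/143
a_5 = 2: 3743/336
a_6 = 36: 136341/12239
a_7 = 2: 276425/24814

276425/24814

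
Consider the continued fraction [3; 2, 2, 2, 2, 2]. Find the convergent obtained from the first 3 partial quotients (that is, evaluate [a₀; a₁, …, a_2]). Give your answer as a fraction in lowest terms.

a_0 = 3: 3/1
a_1 = 2: 7/2
a_2 = 2: 17/5

17/5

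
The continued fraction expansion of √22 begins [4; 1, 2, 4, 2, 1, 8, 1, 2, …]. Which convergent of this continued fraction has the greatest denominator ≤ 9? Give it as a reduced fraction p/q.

a_0 = 4: 4/1  (≤ bound)
a_1 = 1: 5/1  (≤ bound)
a_2 = 2: 14/3  (≤ bound)
a_3 = 4: 61/13  (> 9, stop)

14/3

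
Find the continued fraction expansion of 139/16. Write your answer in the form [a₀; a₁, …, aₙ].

[8; 1, 2, 5]

139 = 8·16 + 11, so a_0 = 8
16 = 1·11 + 5, so a_1 = 1
11 = 2·5 + 1, so a_2 = 2
5 = 5·1 + 0, so a_3 = 5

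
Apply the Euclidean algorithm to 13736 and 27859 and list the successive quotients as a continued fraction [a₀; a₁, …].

[0; 2, 35, 2, 38, 5]

Run the Euclidean algorithm, recording each quotient:
⌊13736/27859⌋ = 0, remainder 13736
⌊27859/13736⌋ = 2, remainder 387
⌊13736/387⌋ = 35, remainder 191
⌊387/191⌋ = 2, remainder 5
⌊191/5⌋ = 38, remainder 1
⌊5/1⌋ = 5, remainder 0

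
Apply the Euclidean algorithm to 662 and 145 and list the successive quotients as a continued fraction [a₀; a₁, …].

[4; 1, 1, 3, 3, 6]

Apply division with remainder until the remainder is 0:
662 ÷ 145 → quotient 4, remainder 82
145 ÷ 82 → quotient 1, remainder 63
82 ÷ 63 → quotient 1, remainder 19
63 ÷ 19 → quotient 3, remainder 6
19 ÷ 6 → quotient 3, remainder 1
6 ÷ 1 → quotient 6, remainder 0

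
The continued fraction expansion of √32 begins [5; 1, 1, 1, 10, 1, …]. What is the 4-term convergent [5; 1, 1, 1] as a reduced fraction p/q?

Start with 1.
1 + 1/(1/1) = 1 + 1/1 = 2/1
1 + 1/(2/1) = 1 + 1/2 = 3/2
5 + 1/(3/2) = 5 + 2/3 = 17/3

17/3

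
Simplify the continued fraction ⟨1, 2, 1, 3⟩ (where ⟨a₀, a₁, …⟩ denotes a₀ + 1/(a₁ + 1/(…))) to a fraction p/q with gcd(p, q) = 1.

15/11

Work from the innermost term outward:
Start with 3.
1 + 1/(3/1) = 1 + 1/3 = 4/3
2 + 1/(4/3) = 2 + 3/4 = 11/4
1 + 1/(11/4) = 1 + 4/11 = 15/11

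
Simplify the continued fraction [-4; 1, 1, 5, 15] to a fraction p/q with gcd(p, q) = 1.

-577/167

Compute successive convergents:
a_0 = -4: -4/1
a_1 = 1: -3/1
a_2 = 1: -7/2
a_3 = 5: -38/11
a_4 = 15: -577/167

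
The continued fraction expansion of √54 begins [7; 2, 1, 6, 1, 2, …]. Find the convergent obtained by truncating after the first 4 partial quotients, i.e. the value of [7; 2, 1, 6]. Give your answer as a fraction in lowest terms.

a_0 = 7: 7/1
a_1 = 2: 15/2
a_2 = 1: 22/3
a_3 = 6: 147/20

147/20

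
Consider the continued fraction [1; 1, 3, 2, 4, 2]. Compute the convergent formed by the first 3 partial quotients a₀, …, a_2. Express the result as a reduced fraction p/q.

7/4

Work from the innermost term outward:
Start with 3.
1 + 1/(3/1) = 1 + 1/3 = 4/3
1 + 1/(4/3) = 1 + 3/4 = 7/4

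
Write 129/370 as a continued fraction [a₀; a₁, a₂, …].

⌊129/370⌋ = 0, remainder 129
⌊370/129⌋ = 2, remainder 112
⌊129/112⌋ = 1, remainder 17
⌊112/17⌋ = 6, remainder 10
⌊17/10⌋ = 1, remainder 7
⌊10/7⌋ = 1, remainder 3
⌊7/3⌋ = 2, remainder 1
⌊3/1⌋ = 3, remainder 0

[0; 2, 1, 6, 1, 1, 2, 3]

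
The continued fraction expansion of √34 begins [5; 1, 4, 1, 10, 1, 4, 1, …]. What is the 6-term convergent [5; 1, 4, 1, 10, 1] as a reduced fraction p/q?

Compute successive convergents:
a_0 = 5: 5/1
a_1 = 1: 6/1
a_2 = 4: 29/5
a_3 = 1: 35/6
a_4 = 10: 379/65
a_5 = 1: 414/71

414/71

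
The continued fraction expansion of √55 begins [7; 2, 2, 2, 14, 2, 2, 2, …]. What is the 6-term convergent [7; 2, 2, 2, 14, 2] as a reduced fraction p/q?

Collapse the nested fraction from the inside out:
Start with 2.
14 + 1/(2/1) = 14 + 1/2 = 29/2
2 + 1/(29/2) = 2 + 2/29 = 60/29
2 + 1/(60/29) = 2 + 29/60 = 149/60
2 + 1/(149/60) = 2 + 60/149 = 358/149
7 + 1/(358/149) = 7 + 149/358 = 2655/358

2655/358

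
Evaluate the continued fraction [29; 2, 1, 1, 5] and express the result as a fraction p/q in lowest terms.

Work from the innermost term outward:
Start with 5.
1 + 1/(5/1) = 1 + 1/5 = 6/5
1 + 1/(6/5) = 1 + 5/6 = 11/6
2 + 1/(11/6) = 2 + 6/11 = 28/11
29 + 1/(28/11) = 29 + 11/28 = 823/28

823/28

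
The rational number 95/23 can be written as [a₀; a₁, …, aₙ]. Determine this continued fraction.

[4; 7, 1, 2]

95 = 4·23 + 3, so a_0 = 4
23 = 7·3 + 2, so a_1 = 7
3 = 1·2 + 1, so a_2 = 1
2 = 2·1 + 0, so a_3 = 2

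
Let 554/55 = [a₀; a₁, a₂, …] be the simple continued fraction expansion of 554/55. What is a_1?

Run the Euclidean algorithm, recording each quotient:
⌊554/55⌋ = 10, remainder 4
⌊55/4⌋ = 13, remainder 3

13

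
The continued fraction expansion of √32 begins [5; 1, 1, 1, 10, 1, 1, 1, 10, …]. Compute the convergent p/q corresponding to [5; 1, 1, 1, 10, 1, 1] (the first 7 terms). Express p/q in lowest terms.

a_0 = 5: 5/1
a_1 = 1: 6/1
a_2 = 1: 11/2
a_3 = 1: 17/3
a_4 = 10: 181/32
a_5 = 1: 198/35
a_6 = 1: 379/67

379/67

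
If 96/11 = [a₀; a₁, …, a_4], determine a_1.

Repeatedly divide and take the remainder:
96 = 8·11 + 8, so a_0 = 8
11 = 1·8 + 3, so a_1 = 1

1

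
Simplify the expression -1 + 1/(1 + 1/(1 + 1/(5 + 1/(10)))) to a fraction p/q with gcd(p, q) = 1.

-51/112

Starting at the tail and folding back:
Start with 10.
5 + 1/(10/1) = 5 + 1/10 = 51/10
1 + 1/(51/10) = 1 + 10/51 = 61/51
1 + 1/(61/51) = 1 + 51/61 = 112/61
-1 + 1/(112/61) = -1 + 61/112 = -51/112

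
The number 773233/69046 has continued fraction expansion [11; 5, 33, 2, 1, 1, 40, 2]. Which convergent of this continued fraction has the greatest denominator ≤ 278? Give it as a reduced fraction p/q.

a_0 = 11: 11/1  (≤ bound)
a_1 = 5: 56/5  (≤ bound)
a_2 = 33: 1859/166  (≤ bound)
a_3 = 2: 3774/337  (> 278, stop)

1859/166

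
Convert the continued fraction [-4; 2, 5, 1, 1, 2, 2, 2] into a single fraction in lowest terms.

Start with 2.
2 + 1/(2/1) = 2 + 1/2 = 5/2
2 + 1/(5/2) = 2 + 2/5 = 12/5
1 + 1/(12/5) = 1 + 5/12 = 17/12
1 + 1/(17/12) = 1 + 12/17 = 29/17
5 + 1/(29/17) = 5 + 17/29 = 162/29
2 + 1/(162/29) = 2 + 29/162 = 353/162
-4 + 1/(353/162) = -4 + 162/353 = -1250/353

-1250/353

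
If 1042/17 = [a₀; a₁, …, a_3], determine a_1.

⌊1042/17⌋ = 61, remainder 5
⌊17/5⌋ = 3, remainder 2

3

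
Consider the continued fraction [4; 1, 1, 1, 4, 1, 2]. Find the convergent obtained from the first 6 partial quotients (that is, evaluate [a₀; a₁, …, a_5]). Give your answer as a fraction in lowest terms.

79/17

Work from the innermost term outward:
Start with 1.
4 + 1/(1/1) = 4 + 1/1 = 5/1
1 + 1/(5/1) = 1 + 1/5 = 6/5
1 + 1/(6/5) = 1 + 5/6 = 11/6
1 + 1/(11/6) = 1 + 6/11 = 17/11
4 + 1/(17/11) = 4 + 11/17 = 79/17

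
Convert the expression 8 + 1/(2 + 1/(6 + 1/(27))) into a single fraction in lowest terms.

Collapse the nested fraction from the inside out:
Start with 27.
6 + 1/(27/1) = 6 + 1/27 = 163/27
2 + 1/(163/27) = 2 + 27/163 = 353/163
8 + 1/(353/163) = 8 + 163/353 = 2987/353

2987/353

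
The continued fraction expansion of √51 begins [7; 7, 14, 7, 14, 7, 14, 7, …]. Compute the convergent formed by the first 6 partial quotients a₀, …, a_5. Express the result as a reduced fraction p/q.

a_0 = 7: 7/1
a_1 = 7: 50/7
a_2 = 14: 707/99
a_3 = 7: 4999/700
a_4 = 14: 70693/9899
a_5 = 7: 499850/69993

499850/69993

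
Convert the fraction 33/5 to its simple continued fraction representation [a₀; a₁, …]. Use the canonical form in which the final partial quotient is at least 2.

Apply division with remainder until the remainder is 0:
⌊33/5⌋ = 6, remainder 3
⌊5/3⌋ = 1, remainder 2
⌊3/2⌋ = 1, remainder 1
⌊2/1⌋ = 2, remainder 0

[6; 1, 1, 2]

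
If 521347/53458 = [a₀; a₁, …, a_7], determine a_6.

521347 ÷ 53458 → quotient 9, remainder 40225
53458 ÷ 40225 → quotient 1, remainder 13233
40225 ÷ 13233 → quotient 3, remainder 526
13233 ÷ 526 → quotient 25, remainder 83
526 ÷ 83 → quotient 6, remainder 28
83 ÷ 28 → quotient 2, remainder 27
28 ÷ 27 → quotient 1, remainder 1

1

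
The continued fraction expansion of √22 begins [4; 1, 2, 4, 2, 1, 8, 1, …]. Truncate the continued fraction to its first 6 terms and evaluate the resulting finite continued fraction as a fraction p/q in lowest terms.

197/42

a_0 = 4: 4/1
a_1 = 1: 5/1
a_2 = 2: 14/3
a_3 = 4: 61/13
a_4 = 2: 136/29
a_5 = 1: 197/42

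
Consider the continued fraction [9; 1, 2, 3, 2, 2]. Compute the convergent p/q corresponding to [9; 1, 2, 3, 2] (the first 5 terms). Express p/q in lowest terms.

223/23

Starting at the tail and folding back:
Start with 2.
3 + 1/(2/1) = 3 + 1/2 = 7/2
2 + 1/(7/2) = 2 + 2/7 = 16/7
1 + 1/(16/7) = 1 + 7/16 = 23/16
9 + 1/(23/16) = 9 + 16/23 = 223/23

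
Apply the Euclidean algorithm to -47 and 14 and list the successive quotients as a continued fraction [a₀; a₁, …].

[-4; 1, 1, 1, 4]

Apply division with remainder until the remainder is 0:
⌊-47/14⌋ = -4, remainder 9
⌊14/9⌋ = 1, remainder 5
⌊9/5⌋ = 1, remainder 4
⌊5/4⌋ = 1, remainder 1
⌊4/1⌋ = 4, remainder 0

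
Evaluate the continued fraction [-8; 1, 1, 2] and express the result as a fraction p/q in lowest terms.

-37/5

Build up convergents one term at a time:
a_0 = -8: -8/1
a_1 = 1: -7/1
a_2 = 1: -15/2
a_3 = 2: -37/5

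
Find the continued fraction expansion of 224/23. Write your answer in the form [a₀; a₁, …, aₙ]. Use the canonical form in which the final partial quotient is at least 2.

[9; 1, 2, 1, 5]

224 ÷ 23 → quotient 9, remainder 17
23 ÷ 17 → quotient 1, remainder 6
17 ÷ 6 → quotient 2, remainder 5
6 ÷ 5 → quotient 1, remainder 1
5 ÷ 1 → quotient 5, remainder 0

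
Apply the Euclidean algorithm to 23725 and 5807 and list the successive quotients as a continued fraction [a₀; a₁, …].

[4; 11, 1, 2, 6, 26]

Apply division with remainder until the remainder is 0:
23725 ÷ 5807 → quotient 4, remainder 497
5807 ÷ 497 → quotient 11, remainder 340
497 ÷ 340 → quotient 1, remainder 157
340 ÷ 157 → quotient 2, remainder 26
157 ÷ 26 → quotient 6, remainder 1
26 ÷ 1 → quotient 26, remainder 0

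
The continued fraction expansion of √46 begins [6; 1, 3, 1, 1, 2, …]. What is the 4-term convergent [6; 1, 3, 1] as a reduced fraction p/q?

a_0 = 6: 6/1
a_1 = 1: 7/1
a_2 = 3: 27/4
a_3 = 1: 34/5

34/5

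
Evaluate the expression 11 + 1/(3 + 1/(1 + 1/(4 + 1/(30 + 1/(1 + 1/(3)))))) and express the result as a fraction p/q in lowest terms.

26502/2353

Start with 3.
1 + 1/(3/1) = 1 + 1/3 = 4/3
30 + 1/(4/3) = 30 + 3/4 = 123/4
4 + 1/(123/4) = 4 + 4/123 = 496/123
1 + 1/(496/123) = 1 + 123/496 = 619/496
3 + 1/(619/496) = 3 + 496/619 = 2353/619
11 + 1/(2353/619) = 11 + 619/2353 = 26502/2353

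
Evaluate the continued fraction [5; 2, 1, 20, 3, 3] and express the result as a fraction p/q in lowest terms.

3358/629

Collapse the nested fraction from the inside out:
Start with 3.
3 + 1/(3/1) = 3 + 1/3 = 10/3
20 + 1/(10/3) = 20 + 3/10 = 203/10
1 + 1/(203/10) = 1 + 10/203 = 213/203
2 + 1/(213/203) = 2 + 203/213 = 629/213
5 + 1/(629/213) = 5 + 213/629 = 3358/629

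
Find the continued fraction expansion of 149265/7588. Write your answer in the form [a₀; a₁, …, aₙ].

[19; 1, 2, 24, 4, 2, 11]

Repeatedly divide and take the remainder:
149265 = 19·7588 + 5093, so a_0 = 19
7588 = 1·5093 + 2495, so a_1 = 1
5093 = 2·2495 + 103, so a_2 = 2
2495 = 24·103 + 23, so a_3 = 24
103 = 4·23 + 11, so a_4 = 4
23 = 2·11 + 1, so a_5 = 2
11 = 11·1 + 0, so a_6 = 11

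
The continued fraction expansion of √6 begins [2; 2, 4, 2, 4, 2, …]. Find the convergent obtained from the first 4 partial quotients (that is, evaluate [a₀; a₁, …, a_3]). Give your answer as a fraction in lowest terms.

49/20

Start with 2.
4 + 1/(2/1) = 4 + 1/2 = 9/2
2 + 1/(9/2) = 2 + 2/9 = 20/9
2 + 1/(20/9) = 2 + 9/20 = 49/20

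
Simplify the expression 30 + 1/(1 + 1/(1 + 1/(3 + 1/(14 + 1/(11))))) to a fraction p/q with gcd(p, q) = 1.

33841/1107

Start with 11.
14 + 1/(11/1) = 14 + 1/11 = 155/11
3 + 1/(155/11) = 3 + 11/155 = 476/155
1 + 1/(476/155) = 1 + 155/476 = 631/476
1 + 1/(631/476) = 1 + 476/631 = 1107/631
30 + 1/(1107/631) = 30 + 631/1107 = 33841/1107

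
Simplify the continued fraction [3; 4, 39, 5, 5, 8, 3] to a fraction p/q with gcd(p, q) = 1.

340814/104917

a_0 = 3: 3/1
a_1 = 4: 13/4
a_2 = 39: 510/157
a_3 = 5: 2563/789
a_4 = 5: 13325/4102
a_5 = 8: 109163/33605
a_6 = 3: 340814/104917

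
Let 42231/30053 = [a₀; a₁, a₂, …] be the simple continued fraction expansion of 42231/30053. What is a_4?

3

42231 = 1·30053 + 12178, so a_0 = 1
30053 = 2·12178 + 5697, so a_1 = 2
12178 = 2·5697 + 784, so a_2 = 2
5697 = 7·784 + 209, so a_3 = 7
784 = 3·209 + 157, so a_4 = 3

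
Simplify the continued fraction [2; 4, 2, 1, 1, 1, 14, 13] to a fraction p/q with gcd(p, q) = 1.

14911/6691

Start with 13.
14 + 1/(13/1) = 14 + 1/13 = 183/13
1 + 1/(183/13) = 1 + 13/183 = 196/183
1 + 1/(196/183) = 1 + 183/196 = 379/196
1 + 1/(379/196) = 1 + 196/379 = 575/379
2 + 1/(575/379) = 2 + 379/575 = 1529/575
4 + 1/(1529/575) = 4 + 575/1529 = 6691/1529
2 + 1/(6691/1529) = 2 + 1529/6691 = 14911/6691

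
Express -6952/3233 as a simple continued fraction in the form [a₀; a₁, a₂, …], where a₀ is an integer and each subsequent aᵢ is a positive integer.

[-3; 1, 5, 1, 1, 1, 7, 21]

-6952 = -3·3233 + 2747, so a_0 = -3
3233 = 1·2747 + 486, so a_1 = 1
2747 = 5·486 + 317, so a_2 = 5
486 = 1·317 + 169, so a_3 = 1
317 = 1·169 + 148, so a_4 = 1
169 = 1·148 + 21, so a_5 = 1
148 = 7·21 + 1, so a_6 = 7
21 = 21·1 + 0, so a_7 = 21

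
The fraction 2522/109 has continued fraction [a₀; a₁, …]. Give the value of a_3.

1

Run the Euclidean algorithm, recording each quotient:
2522 ÷ 109 → quotient 23, remainder 15
109 ÷ 15 → quotient 7, remainder 4
15 ÷ 4 → quotient 3, remainder 3
4 ÷ 3 → quotient 1, remainder 1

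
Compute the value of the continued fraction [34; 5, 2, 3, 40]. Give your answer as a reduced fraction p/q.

52336/1531

Build up convergents one term at a time:
a_0 = 34: 34/1
a_1 = 5: 171/5
a_2 = 2: 376/11
a_3 = 3: 1299/38
a_4 = 40: 52336/1531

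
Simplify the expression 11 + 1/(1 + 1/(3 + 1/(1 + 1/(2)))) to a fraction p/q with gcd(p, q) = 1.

Compute successive convergents:
a_0 = 11: 11/1
a_1 = 1: 12/1
a_2 = 3: 47/4
a_3 = 1: 59/5
a_4 = 2: 165/14

165/14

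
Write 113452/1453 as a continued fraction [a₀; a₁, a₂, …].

Run the Euclidean algorithm, recording each quotient:
⌊113452/1453⌋ = 78, remainder 118
⌊1453/118⌋ = 12, remainder 37
⌊118/37⌋ = 3, remainder 7
⌊37/7⌋ = 5, remainder 2
⌊7/2⌋ = 3, remainder 1
⌊2/1⌋ = 2, remainder 0

[78; 12, 3, 5, 3, 2]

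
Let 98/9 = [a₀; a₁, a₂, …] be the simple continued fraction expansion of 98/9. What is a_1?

Apply division with remainder until the remainder is 0:
98 ÷ 9 → quotient 10, remainder 8
9 ÷ 8 → quotient 1, remainder 1

1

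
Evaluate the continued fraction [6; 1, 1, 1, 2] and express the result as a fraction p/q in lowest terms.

Use the convergent recurrence hₖ = aₖ·hₖ₋₁ + hₖ₋₂ (and likewise for the denominators kₖ):
a_0 = 6: 6/1
a_1 = 1: 7/1
a_2 = 1: 13/2
a_3 = 1: 20/3
a_4 = 2: 53/8

53/8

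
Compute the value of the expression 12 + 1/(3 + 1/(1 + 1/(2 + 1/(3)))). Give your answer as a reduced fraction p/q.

a_0 = 12: 12/1
a_1 = 3: 37/3
a_2 = 1: 49/4
a_3 = 2: 135/11
a_4 = 3: 454/37

454/37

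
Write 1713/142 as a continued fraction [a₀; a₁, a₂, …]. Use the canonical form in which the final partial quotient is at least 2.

1713 = 12·142 + 9, so a_0 = 12
142 = 15·9 + 7, so a_1 = 15
9 = 1·7 + 2, so a_2 = 1
7 = 3·2 + 1, so a_3 = 3
2 = 2·1 + 0, so a_4 = 2

[12; 15, 1, 3, 2]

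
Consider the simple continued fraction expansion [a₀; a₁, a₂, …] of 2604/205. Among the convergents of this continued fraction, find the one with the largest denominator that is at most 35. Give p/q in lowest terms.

127/10

List convergents until the denominator exceeds the bound:
a_0 = 12: 12/1  (≤ bound)
a_1 = 1: 13/1  (≤ bound)
a_2 = 2: 38/3  (≤ bound)
a_3 = 2: 89/7  (≤ bound)
a_4 = 1: 127/10  (≤ bound)
a_5 = 3: 470/37  (> 35, stop)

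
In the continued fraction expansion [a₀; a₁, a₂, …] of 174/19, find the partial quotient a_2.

174 ÷ 19 → quotient 9, remainder 3
19 ÷ 3 → quotient 6, remainder 1
3 ÷ 1 → quotient 3, remainder 0

3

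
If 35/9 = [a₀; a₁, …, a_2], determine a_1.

Run the Euclidean algorithm, recording each quotient:
35 = 3·9 + 8, so a_0 = 3
9 = 1·8 + 1, so a_1 = 1

1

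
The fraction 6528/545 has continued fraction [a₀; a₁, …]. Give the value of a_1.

1

6528 = 11·545 + 533, so a_0 = 11
545 = 1·533 + 12, so a_1 = 1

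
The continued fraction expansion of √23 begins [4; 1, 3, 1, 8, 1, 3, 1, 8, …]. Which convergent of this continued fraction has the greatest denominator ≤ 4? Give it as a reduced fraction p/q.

19/4

a_0 = 4: 4/1  (≤ bound)
a_1 = 1: 5/1  (≤ bound)
a_2 = 3: 19/4  (≤ bound)
a_3 = 1: 24/5  (> 4, stop)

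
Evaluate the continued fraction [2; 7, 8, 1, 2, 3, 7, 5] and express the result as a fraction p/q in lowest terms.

49680/23209

Starting at the tail and folding back:
Start with 5.
7 + 1/(5/1) = 7 + 1/5 = 36/5
3 + 1/(36/5) = 3 + 5/36 = 113/36
2 + 1/(113/36) = 2 + 36/113 = 262/113
1 + 1/(262/113) = 1 + 113/262 = 375/262
8 + 1/(375/262) = 8 + 262/375 = 3262/375
7 + 1/(3262/375) = 7 + 375/3262 = 23209/3262
2 + 1/(23209/3262) = 2 + 3262/23209 = 49680/23209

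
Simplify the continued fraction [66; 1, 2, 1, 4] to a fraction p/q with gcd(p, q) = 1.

Start with 4.
1 + 1/(4/1) = 1 + 1/4 = 5/4
2 + 1/(5/4) = 2 + 4/5 = 14/5
1 + 1/(14/5) = 1 + 5/14 = 19/14
66 + 1/(19/14) = 66 + 14/19 = 1268/19

1268/19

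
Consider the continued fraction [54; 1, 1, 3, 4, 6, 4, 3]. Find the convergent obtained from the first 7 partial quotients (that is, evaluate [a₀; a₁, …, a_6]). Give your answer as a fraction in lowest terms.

42453/778

Compute successive convergents:
a_0 = 54: 54/1
a_1 = 1: 55/1
a_2 = 1: 109/2
a_3 = 3: 382/7
a_4 = 4: 1637/30
a_5 = 6: 10204/187
a_6 = 4: 42453/778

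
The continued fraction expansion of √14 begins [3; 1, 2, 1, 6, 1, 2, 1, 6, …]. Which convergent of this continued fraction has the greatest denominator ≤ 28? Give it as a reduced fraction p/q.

a_0 = 3: 3/1  (≤ bound)
a_1 = 1: 4/1  (≤ bound)
a_2 = 2: 11/3  (≤ bound)
a_3 = 1: 15/4  (≤ bound)
a_4 = 6: 101/27  (≤ bound)
a_5 = 1: 116/31  (> 28, stop)

101/27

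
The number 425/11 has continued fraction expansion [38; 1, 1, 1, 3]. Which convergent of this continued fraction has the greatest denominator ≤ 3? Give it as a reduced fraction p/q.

116/3

a_0 = 38: 38/1  (≤ bound)
a_1 = 1: 39/1  (≤ bound)
a_2 = 1: 77/2  (≤ bound)
a_3 = 1: 116/3  (≤ bound)
a_4 = 3: 425/11  (> 3, stop)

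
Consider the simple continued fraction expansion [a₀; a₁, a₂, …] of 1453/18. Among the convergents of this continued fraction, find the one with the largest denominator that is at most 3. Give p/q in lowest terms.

a_0 = 80: 80/1  (≤ bound)
a_1 = 1: 81/1  (≤ bound)
a_2 = 2: 242/3  (≤ bound)
a_3 = 1: 323/4  (> 3, stop)

242/3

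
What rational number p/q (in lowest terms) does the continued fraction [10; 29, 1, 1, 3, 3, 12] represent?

Work from the innermost term outward:
Start with 12.
3 + 1/(12/1) = 3 + 1/12 = 37/12
3 + 1/(37/12) = 3 + 12/37 = 123/37
1 + 1/(123/37) = 1 + 37/123 = 160/123
1 + 1/(160/123) = 1 + 123/160 = 283/160
29 + 1/(283/160) = 29 + 160/283 = 8367/283
10 + 1/(8367/283) = 10 + 283/8367 = 83953/8367

83953/8367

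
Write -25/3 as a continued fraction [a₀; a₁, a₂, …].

[-9; 1, 2]

Run the Euclidean algorithm, recording each quotient:
-25 = -9·3 + 2, so a_0 = -9
3 = 1·2 + 1, so a_1 = 1
2 = 2·1 + 0, so a_2 = 2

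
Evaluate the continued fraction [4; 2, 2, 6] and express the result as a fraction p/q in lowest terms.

141/32

Start with 6.
2 + 1/(6/1) = 2 + 1/6 = 13/6
2 + 1/(13/6) = 2 + 6/13 = 32/13
4 + 1/(32/13) = 4 + 13/32 = 141/32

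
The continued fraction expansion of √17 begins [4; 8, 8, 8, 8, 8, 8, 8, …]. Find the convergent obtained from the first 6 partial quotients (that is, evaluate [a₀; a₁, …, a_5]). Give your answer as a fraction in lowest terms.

143649/34840

a_0 = 4: 4/1
a_1 = 8: 33/8
a_2 = 8: 268/65
a_3 = 8: 2177/528
a_4 = 8: 17684/4289
a_5 = 8: 143649/34840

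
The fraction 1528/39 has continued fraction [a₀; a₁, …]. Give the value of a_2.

1

Run the Euclidean algorithm, recording each quotient:
⌊1528/39⌋ = 39, remainder 7
⌊39/7⌋ = 5, remainder 4
⌊7/4⌋ = 1, remainder 3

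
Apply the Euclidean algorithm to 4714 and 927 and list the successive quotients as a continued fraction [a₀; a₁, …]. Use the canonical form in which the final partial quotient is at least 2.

[5; 11, 1, 2, 1, 3, 5]

Apply division with remainder until the remainder is 0:
⌊4714/927⌋ = 5, remainder 79
⌊927/79⌋ = 11, remainder 58
⌊79/58⌋ = 1, remainder 21
⌊58/21⌋ = 2, remainder 16
⌊21/16⌋ = 1, remainder 5
⌊16/5⌋ = 3, remainder 1
⌊5/1⌋ = 5, remainder 0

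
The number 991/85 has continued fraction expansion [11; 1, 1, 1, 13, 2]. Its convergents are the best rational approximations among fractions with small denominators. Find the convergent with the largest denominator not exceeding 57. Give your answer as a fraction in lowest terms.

a_0 = 11: 11/1  (≤ bound)
a_1 = 1: 12/1  (≤ bound)
a_2 = 1: 23/2  (≤ bound)
a_3 = 1: 35/3  (≤ bound)
a_4 = 13: 478/41  (≤ bound)
a_5 = 2: 991/85  (> 57, stop)

478/41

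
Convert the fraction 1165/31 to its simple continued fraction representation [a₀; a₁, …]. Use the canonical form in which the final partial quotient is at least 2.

[37; 1, 1, 2, 1, 1, 2]

⌊1165/31⌋ = 37, remainder 18
⌊31/18⌋ = 1, remainder 13
⌊18/13⌋ = 1, remainder 5
⌊13/5⌋ = 2, remainder 3
⌊5/3⌋ = 1, remainder 2
⌊3/2⌋ = 1, remainder 1
⌊2/1⌋ = 2, remainder 0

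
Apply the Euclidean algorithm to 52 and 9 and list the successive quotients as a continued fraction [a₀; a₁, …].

Repeatedly divide and take the remainder:
52 = 5·9 + 7, so a_0 = 5
9 = 1·7 + 2, so a_1 = 1
7 = 3·2 + 1, so a_2 = 3
2 = 2·1 + 0, so a_3 = 2

[5; 1, 3, 2]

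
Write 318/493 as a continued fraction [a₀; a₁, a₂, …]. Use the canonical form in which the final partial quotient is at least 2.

Repeatedly divide and take the remainder:
318 ÷ 493 → quotient 0, remainder 318
493 ÷ 318 → quotient 1, remainder 175
318 ÷ 175 → quotient 1, remainder 143
175 ÷ 143 → quotient 1, remainder 32
143 ÷ 32 → quotient 4, remainder 15
32 ÷ 15 → quotient 2, remainder 2
15 ÷ 2 → quotient 7, remainder 1
2 ÷ 1 → quotient 2, remainder 0

[0; 1, 1, 1, 4, 2, 7, 2]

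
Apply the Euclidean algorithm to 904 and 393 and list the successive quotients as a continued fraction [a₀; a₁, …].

[2; 3, 3, 39]

904 ÷ 393 → quotient 2, remainder 118
393 ÷ 118 → quotient 3, remainder 39
118 ÷ 39 → quotient 3, remainder 1
39 ÷ 1 → quotient 39, remainder 0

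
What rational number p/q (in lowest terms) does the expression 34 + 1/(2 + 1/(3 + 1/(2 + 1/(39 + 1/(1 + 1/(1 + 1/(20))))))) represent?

a_0 = 34: 34/1
a_1 = 2: 69/2
a_2 = 3: 241/7
a_3 = 2: 551/16
a_4 = 39: 21730/631
a_5 = 1: 22281/647
a_6 = 1: 44011/1278
a_7 = 20: 902501/26207

902501/26207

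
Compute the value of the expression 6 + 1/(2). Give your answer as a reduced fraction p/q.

13/2

a_0 = 6: 6/1
a_1 = 2: 13/2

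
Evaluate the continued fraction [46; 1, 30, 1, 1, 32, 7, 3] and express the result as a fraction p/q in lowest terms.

Use the convergent recurrence hₖ = aₖ·hₖ₋₁ + hₖ₋₂ (and likewise for the denominators kₖ):
a_0 = 46: 46/1
a_1 = 1: 47/1
a_2 = 30: 1456/31
a_3 = 1: 1503/32
a_4 = 1: 2959/63
a_5 = 32: 96191/2048
a_6 = 7: 676296/14399
a_7 = 3: 2125079/45245

2125079/45245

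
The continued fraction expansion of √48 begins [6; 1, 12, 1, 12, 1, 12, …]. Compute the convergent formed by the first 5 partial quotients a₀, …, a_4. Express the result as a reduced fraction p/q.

Start with 12.
1 + 1/(12/1) = 1 + 1/12 = 13/12
12 + 1/(13/12) = 12 + 12/13 = 168/13
1 + 1/(168/13) = 1 + 13/168 = 181/168
6 + 1/(181/168) = 6 + 168/181 = 1254/181

1254/181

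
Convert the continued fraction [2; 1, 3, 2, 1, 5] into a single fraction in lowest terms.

205/74

Use the convergent recurrence hₖ = aₖ·hₖ₋₁ + hₖ₋₂ (and likewise for the denominators kₖ):
a_0 = 2: 2/1
a_1 = 1: 3/1
a_2 = 3: 11/4
a_3 = 2: 25/9
a_4 = 1: 36/13
a_5 = 5: 205/74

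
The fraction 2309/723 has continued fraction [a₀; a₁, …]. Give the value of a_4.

2

Run the Euclidean algorithm, recording each quotient:
2309 ÷ 723 → quotient 3, remainder 140
723 ÷ 140 → quotient 5, remainder 23
140 ÷ 23 → quotient 6, remainder 2
23 ÷ 2 → quotient 11, remainder 1
2 ÷ 1 → quotient 2, remainder 0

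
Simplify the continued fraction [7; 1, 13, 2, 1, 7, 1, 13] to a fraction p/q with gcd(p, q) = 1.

Start with 13.
1 + 1/(13/1) = 1 + 1/13 = 14/13
7 + 1/(14/13) = 7 + 13/14 = 111/14
1 + 1/(111/14) = 1 + 14/111 = 125/111
2 + 1/(125/111) = 2 + 111/125 = 361/125
13 + 1/(361/125) = 13 + 125/361 = 4818/361
1 + 1/(4818/361) = 1 + 361/4818 = 5179/4818
7 + 1/(5179/4818) = 7 + 4818/5179 = 41071/5179

41071/5179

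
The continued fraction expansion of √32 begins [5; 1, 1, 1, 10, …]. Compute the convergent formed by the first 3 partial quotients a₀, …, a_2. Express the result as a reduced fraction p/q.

a_0 = 5: 5/1
a_1 = 1: 6/1
a_2 = 1: 11/2

11/2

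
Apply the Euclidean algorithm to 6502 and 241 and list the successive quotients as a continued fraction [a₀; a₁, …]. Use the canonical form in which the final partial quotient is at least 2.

[26; 1, 47, 5]

Run the Euclidean algorithm, recording each quotient:
⌊6502/241⌋ = 26, remainder 236
⌊241/236⌋ = 1, remainder 5
⌊236/5⌋ = 47, remainder 1
⌊5/1⌋ = 5, remainder 0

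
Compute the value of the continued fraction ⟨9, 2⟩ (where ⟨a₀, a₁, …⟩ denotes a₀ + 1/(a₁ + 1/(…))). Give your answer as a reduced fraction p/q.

19/2

a_0 = 9: 9/1
a_1 = 2: 19/2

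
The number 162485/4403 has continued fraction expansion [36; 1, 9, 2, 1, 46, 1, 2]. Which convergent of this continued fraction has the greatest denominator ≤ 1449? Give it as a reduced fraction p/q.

53399/1447

a_0 = 36: 36/1  (≤ bound)
a_1 = 1: 37/1  (≤ bound)
a_2 = 9: 369/10  (≤ bound)
a_3 = 2: 775/21  (≤ bound)
a_4 = 1: 1144/31  (≤ bound)
a_5 = 46: 53399/1447  (≤ bound)
a_6 = 1: 54543/1478  (> 1449, stop)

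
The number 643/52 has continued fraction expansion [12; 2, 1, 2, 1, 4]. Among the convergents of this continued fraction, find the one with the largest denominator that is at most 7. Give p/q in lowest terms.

37/3

List convergents until the denominator exceeds the bound:
a_0 = 12: 12/1  (≤ bound)
a_1 = 2: 25/2  (≤ bound)
a_2 = 1: 37/3  (≤ bound)
a_3 = 2: 99/8  (> 7, stop)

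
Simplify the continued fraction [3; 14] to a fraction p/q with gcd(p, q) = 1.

43/14

a_0 = 3: 3/1
a_1 = 14: 43/14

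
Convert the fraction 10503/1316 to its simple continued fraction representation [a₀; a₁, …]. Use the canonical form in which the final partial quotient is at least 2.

Repeatedly divide and take the remainder:
10503 ÷ 1316 → quotient 7, remainder 1291
1316 ÷ 1291 → quotient 1, remainder 25
1291 ÷ 25 → quotient 51, remainder 16
25 ÷ 16 → quotient 1, remainder 9
16 ÷ 9 → quotient 1, remainder 7
9 ÷ 7 → quotient 1, remainder 2
7 ÷ 2 → quotient 3, remainder 1
2 ÷ 1 → quotient 2, remainder 0

[7; 1, 51, 1, 1, 1, 3, 2]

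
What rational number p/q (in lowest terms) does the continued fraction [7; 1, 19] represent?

Build up convergents one term at a time:
a_0 = 7: 7/1
a_1 = 1: 8/1
a_2 = 19: 159/20

159/20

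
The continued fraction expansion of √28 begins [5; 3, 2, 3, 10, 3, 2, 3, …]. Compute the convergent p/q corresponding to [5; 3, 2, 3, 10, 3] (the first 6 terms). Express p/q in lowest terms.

Work from the innermost term outward:
Start with 3.
10 + 1/(3/1) = 10 + 1/3 = 31/3
3 + 1/(31/3) = 3 + 3/31 = 96/31
2 + 1/(96/31) = 2 + 31/96 = 223/96
3 + 1/(223/96) = 3 + 96/223 = 765/223
5 + 1/(765/223) = 5 + 223/765 = 4048/765

4048/765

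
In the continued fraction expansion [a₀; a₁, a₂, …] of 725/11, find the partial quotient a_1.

1

Repeatedly divide and take the remainder:
⌊725/11⌋ = 65, remainder 10
⌊11/10⌋ = 1, remainder 1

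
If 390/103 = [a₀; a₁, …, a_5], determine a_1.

390 ÷ 103 → quotient 3, remainder 81
103 ÷ 81 → quotient 1, remainder 22

1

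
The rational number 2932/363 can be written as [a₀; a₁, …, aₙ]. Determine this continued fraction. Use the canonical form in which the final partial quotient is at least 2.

⌊2932/363⌋ = 8, remainder 28
⌊363/28⌋ = 12, remainder 27
⌊28/27⌋ = 1, remainder 1
⌊27/1⌋ = 27, remainder 0

[8; 12, 1, 27]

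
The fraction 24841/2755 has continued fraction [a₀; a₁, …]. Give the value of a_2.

Run the Euclidean algorithm, recording each quotient:
24841 = 9·2755 + 46, so a_0 = 9
2755 = 59·46 + 41, so a_1 = 59
46 = 1·41 + 5, so a_2 = 1

1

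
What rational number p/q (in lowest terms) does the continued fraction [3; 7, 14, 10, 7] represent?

22235/7078

a_0 = 3: 3/1
a_1 = 7: 22/7
a_2 = 14: 311/99
a_3 = 10: 3132/997
a_4 = 7: 22235/7078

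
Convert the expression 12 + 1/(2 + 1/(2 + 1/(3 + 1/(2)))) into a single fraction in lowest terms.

Compute successive convergents:
a_0 = 12: 12/1
a_1 = 2: 25/2
a_2 = 2: 62/5
a_3 = 3: 211/17
a_4 = 2: 484/39

484/39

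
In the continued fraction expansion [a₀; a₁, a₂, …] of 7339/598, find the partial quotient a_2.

1

Repeatedly divide and take the remainder:
7339 ÷ 598 → quotient 12, remainder 163
598 ÷ 163 → quotient 3, remainder 109
163 ÷ 109 → quotient 1, remainder 54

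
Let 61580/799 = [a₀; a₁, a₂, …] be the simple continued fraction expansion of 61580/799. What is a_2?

57

61580 ÷ 799 → quotient 77, remainder 57
799 ÷ 57 → quotient 14, remainder 1
57 ÷ 1 → quotient 57, remainder 0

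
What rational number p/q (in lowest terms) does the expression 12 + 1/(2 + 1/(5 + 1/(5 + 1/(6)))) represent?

4397/353

a_0 = 12: 12/1
a_1 = 2: 25/2
a_2 = 5: 137/11
a_3 = 5: 710/57
a_4 = 6: 4397/353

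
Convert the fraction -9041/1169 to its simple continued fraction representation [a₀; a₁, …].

Run the Euclidean algorithm, recording each quotient:
-9041 = -8·1169 + 311, so a_0 = -8
1169 = 3·311 + 236, so a_1 = 3
311 = 1·236 + 75, so a_2 = 1
236 = 3·75 + 11, so a_3 = 3
75 = 6·11 + 9, so a_4 = 6
11 = 1·9 + 2, so a_5 = 1
9 = 4·2 + 1, so a_6 = 4
2 = 2·1 + 0, so a_7 = 2

[-8; 3, 1, 3, 6, 1, 4, 2]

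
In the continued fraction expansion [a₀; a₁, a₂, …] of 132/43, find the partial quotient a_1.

132 ÷ 43 → quotient 3, remainder 3
43 ÷ 3 → quotient 14, remainder 1

14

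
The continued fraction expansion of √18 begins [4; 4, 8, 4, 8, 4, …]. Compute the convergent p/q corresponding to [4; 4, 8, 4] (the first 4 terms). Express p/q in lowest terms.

577/136

a_0 = 4: 4/1
a_1 = 4: 17/4
a_2 = 8: 140/33
a_3 = 4: 577/136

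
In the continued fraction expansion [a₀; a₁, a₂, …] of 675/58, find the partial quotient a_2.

1

675 = 11·58 + 37, so a_0 = 11
58 = 1·37 + 21, so a_1 = 1
37 = 1·21 + 16, so a_2 = 1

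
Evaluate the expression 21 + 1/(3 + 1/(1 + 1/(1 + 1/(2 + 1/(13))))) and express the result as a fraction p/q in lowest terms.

5128/241

Use the convergent recurrence hₖ = aₖ·hₖ₋₁ + hₖ₋₂ (and likewise for the denominators kₖ):
a_0 = 21: 21/1
a_1 = 3: 64/3
a_2 = 1: 85/4
a_3 = 1: 149/7
a_4 = 2: 383/18
a_5 = 13: 5128/241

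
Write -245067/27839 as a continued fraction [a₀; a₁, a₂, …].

Repeatedly divide and take the remainder:
-245067 = -9·27839 + 5484, so a_0 = -9
27839 = 5·5484 + 419, so a_1 = 5
5484 = 13·419 + 37, so a_2 = 13
419 = 11·37 + 12, so a_3 = 11
37 = 3·12 + 1, so a_4 = 3
12 = 12·1 + 0, so a_5 = 12

[-9; 5, 13, 11, 3, 12]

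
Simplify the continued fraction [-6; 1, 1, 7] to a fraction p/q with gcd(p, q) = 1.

-82/15

Start with 7.
1 + 1/(7/1) = 1 + 1/7 = 8/7
1 + 1/(8/7) = 1 + 7/8 = 15/8
-6 + 1/(15/8) = -6 + 8/15 = -82/15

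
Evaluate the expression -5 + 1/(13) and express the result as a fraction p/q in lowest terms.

-64/13

Work from the innermost term outward:
Start with 13.
-5 + 1/(13/1) = -5 + 1/13 = -64/13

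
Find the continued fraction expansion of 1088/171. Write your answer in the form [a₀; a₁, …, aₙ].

1088 = 6·171 + 62, so a_0 = 6
171 = 2·62 + 47, so a_1 = 2
62 = 1·47 + 15, so a_2 = 1
47 = 3·15 + 2, so a_3 = 3
15 = 7·2 + 1, so a_4 = 7
2 = 2·1 + 0, so a_5 = 2

[6; 2, 1, 3, 7, 2]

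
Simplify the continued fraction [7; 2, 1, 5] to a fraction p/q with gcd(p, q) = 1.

Start with 5.
1 + 1/(5/1) = 1 + 1/5 = 6/5
2 + 1/(6/5) = 2 + 5/6 = 17/6
7 + 1/(17/6) = 7 + 6/17 = 125/17

125/17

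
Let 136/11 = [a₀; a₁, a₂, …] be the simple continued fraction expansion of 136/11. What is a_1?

2

Run the Euclidean algorithm, recording each quotient:
136 ÷ 11 → quotient 12, remainder 4
11 ÷ 4 → quotient 2, remainder 3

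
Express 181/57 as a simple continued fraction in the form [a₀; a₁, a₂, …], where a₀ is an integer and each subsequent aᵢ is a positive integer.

[3; 5, 1, 2, 3]

181 ÷ 57 → quotient 3, remainder 10
57 ÷ 10 → quotient 5, remainder 7
10 ÷ 7 → quotient 1, remainder 3
7 ÷ 3 → quotient 2, remainder 1
3 ÷ 1 → quotient 3, remainder 0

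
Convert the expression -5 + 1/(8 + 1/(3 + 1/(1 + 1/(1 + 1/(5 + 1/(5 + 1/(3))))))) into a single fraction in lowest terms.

-26065/5342

Start with 3.
5 + 1/(3/1) = 5 + 1/3 = 16/3
5 + 1/(16/3) = 5 + 3/16 = 83/16
1 + 1/(83/16) = 1 + 16/83 = 99/83
1 + 1/(99/83) = 1 + 83/99 = 182/99
3 + 1/(182/99) = 3 + 99/182 = 645/182
8 + 1/(645/182) = 8 + 182/645 = 5342/645
-5 + 1/(5342/645) = -5 + 645/5342 = -26065/5342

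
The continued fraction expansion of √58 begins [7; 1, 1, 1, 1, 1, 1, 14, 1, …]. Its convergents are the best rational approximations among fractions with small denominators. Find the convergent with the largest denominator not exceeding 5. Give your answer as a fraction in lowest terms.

a_0 = 7: 7/1  (≤ bound)
a_1 = 1: 8/1  (≤ bound)
a_2 = 1: 15/2  (≤ bound)
a_3 = 1: 23/3  (≤ bound)
a_4 = 1: 38/5  (≤ bound)
a_5 = 1: 61/8  (> 5, stop)

38/5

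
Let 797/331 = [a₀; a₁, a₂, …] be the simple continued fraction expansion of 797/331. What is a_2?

⌊797/331⌋ = 2, remainder 135
⌊331/135⌋ = 2, remainder 61
⌊135/61⌋ = 2, remainder 13

2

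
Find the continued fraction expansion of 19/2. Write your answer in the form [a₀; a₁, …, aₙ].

⌊19/2⌋ = 9, remainder 1
⌊2/1⌋ = 2, remainder 0

[9; 2]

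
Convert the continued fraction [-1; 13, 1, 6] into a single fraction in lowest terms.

Collapse the nested fraction from the inside out:
Start with 6.
1 + 1/(6/1) = 1 + 1/6 = 7/6
13 + 1/(7/6) = 13 + 6/7 = 97/7
-1 + 1/(97/7) = -1 + 7/97 = -90/97

-90/97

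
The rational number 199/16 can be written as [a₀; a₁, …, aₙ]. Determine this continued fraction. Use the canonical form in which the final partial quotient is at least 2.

[12; 2, 3, 2]

⌊199/16⌋ = 12, remainder 7
⌊16/7⌋ = 2, remainder 2
⌊7/2⌋ = 3, remainder 1
⌊2/1⌋ = 2, remainder 0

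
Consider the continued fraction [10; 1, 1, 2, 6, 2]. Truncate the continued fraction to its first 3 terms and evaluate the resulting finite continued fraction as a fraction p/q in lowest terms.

21/2

a_0 = 10: 10/1
a_1 = 1: 11/1
a_2 = 1: 21/2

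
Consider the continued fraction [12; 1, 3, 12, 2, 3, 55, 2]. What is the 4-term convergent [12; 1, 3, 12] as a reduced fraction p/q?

Starting at the tail and folding back:
Start with 12.
3 + 1/(12/1) = 3 + 1/12 = 37/12
1 + 1/(37/12) = 1 + 12/37 = 49/37
12 + 1/(49/37) = 12 + 37/49 = 625/49

625/49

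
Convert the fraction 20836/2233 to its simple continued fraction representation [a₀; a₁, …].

[9; 3, 46, 5, 3]

20836 ÷ 2233 → quotient 9, remainder 739
2233 ÷ 739 → quotient 3, remainder 16
739 ÷ 16 → quotient 46, remainder 3
16 ÷ 3 → quotient 5, remainder 1
3 ÷ 1 → quotient 3, remainder 0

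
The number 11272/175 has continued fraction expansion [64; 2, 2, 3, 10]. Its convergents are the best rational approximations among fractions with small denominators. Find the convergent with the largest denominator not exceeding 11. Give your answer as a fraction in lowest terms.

a_0 = 64: 64/1  (≤ bound)
a_1 = 2: 129/2  (≤ bound)
a_2 = 2: 322/5  (≤ bound)
a_3 = 3: 1095/17  (> 11, stop)

322/5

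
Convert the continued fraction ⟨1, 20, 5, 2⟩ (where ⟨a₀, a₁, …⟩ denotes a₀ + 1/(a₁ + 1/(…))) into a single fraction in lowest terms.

233/222

Use the convergent recurrence hₖ = aₖ·hₖ₋₁ + hₖ₋₂ (and likewise for the denominators kₖ):
a_0 = 1: 1/1
a_1 = 20: 21/20
a_2 = 5: 106/101
a_3 = 2: 233/222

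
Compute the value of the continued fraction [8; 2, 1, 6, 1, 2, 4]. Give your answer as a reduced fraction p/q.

Starting at the tail and folding back:
Start with 4.
2 + 1/(4/1) = 2 + 1/4 = 9/4
1 + 1/(9/4) = 1 + 4/9 = 13/9
6 + 1/(13/9) = 6 + 9/13 = 87/13
1 + 1/(87/13) = 1 + 13/87 = 100/87
2 + 1/(100/87) = 2 + 87/100 = 287/100
8 + 1/(287/100) = 8 + 100/287 = 2396/287

2396/287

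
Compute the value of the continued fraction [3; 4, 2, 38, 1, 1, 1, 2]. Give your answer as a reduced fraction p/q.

9065/2813

Starting at the tail and folding back:
Start with 2.
1 + 1/(2/1) = 1 + 1/2 = 3/2
1 + 1/(3/2) = 1 + 2/3 = 5/3
1 + 1/(5/3) = 1 + 3/5 = 8/5
38 + 1/(8/5) = 38 + 5/8 = 309/8
2 + 1/(309/8) = 2 + 8/309 = 626/309
4 + 1/(626/309) = 4 + 309/626 = 2813/626
3 + 1/(2813/626) = 3 + 626/2813 = 9065/2813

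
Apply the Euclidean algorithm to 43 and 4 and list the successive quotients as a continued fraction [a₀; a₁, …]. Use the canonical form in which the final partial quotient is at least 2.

Apply division with remainder until the remainder is 0:
⌊43/4⌋ = 10, remainder 3
⌊4/3⌋ = 1, remainder 1
⌊3/1⌋ = 3, remainder 0

[10; 1, 3]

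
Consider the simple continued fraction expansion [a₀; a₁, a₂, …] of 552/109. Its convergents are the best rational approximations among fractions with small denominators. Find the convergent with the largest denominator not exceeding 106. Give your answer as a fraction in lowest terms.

a_0 = 5: 5/1  (≤ bound)
a_1 = 15: 76/15  (≤ bound)
a_2 = 1: 81/16  (≤ bound)
a_3 = 1: 157/31  (≤ bound)
a_4 = 3: 552/109  (> 106, stop)

157/31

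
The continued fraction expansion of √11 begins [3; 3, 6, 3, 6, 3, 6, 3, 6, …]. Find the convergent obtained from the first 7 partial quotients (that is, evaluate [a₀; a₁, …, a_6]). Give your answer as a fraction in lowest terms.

Start with 6.
3 + 1/(6/1) = 3 + 1/6 = 19/6
6 + 1/(19/6) = 6 + 6/19 = 120/19
3 + 1/(120/19) = 3 + 19/120 = 379/120
6 + 1/(379/120) = 6 + 120/379 = 2394/379
3 + 1/(2394/379) = 3 + 379/2394 = 7561/2394
3 + 1/(7561/2394) = 3 + 2394/7561 = 25077/7561

25077/7561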